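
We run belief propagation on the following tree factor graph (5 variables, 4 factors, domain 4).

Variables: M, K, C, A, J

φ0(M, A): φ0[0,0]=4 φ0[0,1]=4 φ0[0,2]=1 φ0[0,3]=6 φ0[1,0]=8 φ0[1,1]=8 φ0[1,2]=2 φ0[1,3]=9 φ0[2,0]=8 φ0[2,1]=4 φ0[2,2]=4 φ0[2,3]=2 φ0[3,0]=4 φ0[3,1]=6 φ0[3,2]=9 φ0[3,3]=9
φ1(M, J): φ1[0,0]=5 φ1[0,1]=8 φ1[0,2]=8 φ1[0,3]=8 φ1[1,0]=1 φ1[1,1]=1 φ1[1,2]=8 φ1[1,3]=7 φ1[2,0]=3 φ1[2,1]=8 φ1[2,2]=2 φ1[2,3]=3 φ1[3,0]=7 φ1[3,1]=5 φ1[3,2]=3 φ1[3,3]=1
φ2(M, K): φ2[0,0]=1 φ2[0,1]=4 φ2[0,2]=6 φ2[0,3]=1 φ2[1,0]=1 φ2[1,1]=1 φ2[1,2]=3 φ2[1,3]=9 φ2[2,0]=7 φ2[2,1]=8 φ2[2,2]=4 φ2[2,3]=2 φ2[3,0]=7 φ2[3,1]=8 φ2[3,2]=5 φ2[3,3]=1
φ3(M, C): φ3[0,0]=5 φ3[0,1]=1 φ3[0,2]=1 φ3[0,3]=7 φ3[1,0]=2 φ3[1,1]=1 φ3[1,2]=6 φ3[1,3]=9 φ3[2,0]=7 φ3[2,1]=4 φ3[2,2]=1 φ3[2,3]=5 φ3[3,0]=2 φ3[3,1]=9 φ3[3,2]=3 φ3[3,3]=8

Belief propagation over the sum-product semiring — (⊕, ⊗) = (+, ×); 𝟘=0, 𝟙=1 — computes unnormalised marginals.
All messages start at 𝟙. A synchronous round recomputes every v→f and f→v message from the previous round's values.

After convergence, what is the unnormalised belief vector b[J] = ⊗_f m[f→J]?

init: all messages = 𝟙 over 4 values
r1 m[φ0→M] = [15, 27, 18, 28]
r1 m[φ0→A] = [24, 22, 16, 26]
r1 m[φ1→M] = [29, 17, 16, 16]
r1 m[φ1→J] = [16, 22, 21, 19]
r1 m[φ2→M] = [12, 14, 21, 21]
r1 m[φ2→K] = [16, 21, 18, 13]
r1 m[φ3→M] = [14, 18, 17, 22]
r1 m[φ3→C] = [16, 15, 11, 29]
r1 m[M→φ0] = [1, 1, 1, 1]
r1 m[M→φ1] = [1, 1, 1, 1]
r1 m[M→φ2] = [1, 1, 1, 1]
r1 m[M→φ3] = [1, 1, 1, 1]
r1 m[K→φ2] = [1, 1, 1, 1]
r1 m[C→φ3] = [1, 1, 1, 1]
r1 m[A→φ0] = [1, 1, 1, 1]
r1 m[J→φ1] = [1, 1, 1, 1]
r2 m[φ0→M] = [15, 27, 18, 28]
r2 m[φ0→A] = [24, 22, 16, 26]
r2 m[φ1→M] = [29, 17, 16, 16]
r2 m[φ1→J] = [16, 22, 21, 19]
r2 m[φ2→M] = [12, 14, 21, 21]
r2 m[φ2→K] = [16, 21, 18, 13]
r2 m[φ3→M] = [14, 18, 17, 22]
r2 m[φ3→C] = [16, 15, 11, 29]
r2 m[M→φ0] = [4872, 4284, 5712, 7392]
r2 m[M→φ1] = [2520, 6804, 6426, 12936]
r2 m[M→φ2] = [6090, 8262, 4896, 9856]
r2 m[M→φ3] = [5220, 6426, 6048, 9408]
r2 m[K→φ2] = [1, 1, 1, 1]
r2 m[C→φ3] = [1, 1, 1, 1]
r2 m[A→φ0] = [1, 1, 1, 1]
r2 m[J→φ1] = [1, 1, 1, 1]
r3 m[φ0→M] = [15, 27, 18, 28]
r3 m[φ0→A] = [129024, 120960, 102816, 145740]
r3 m[φ1→M] = [29, 17, 16, 16]
r3 m[φ1→J] = [129234, 143052, 126252, 100002]
r3 m[φ2→M] = [12, 14, 21, 21]
r3 m[φ2→K] = [117616, 150638, 130190, 100096]
r3 m[φ3→M] = [14, 18, 17, 22]
r3 m[φ3→C] = [100104, 120510, 78048, 199878]
r3 m[M→φ0] = [4872, 4284, 5712, 7392]
r3 m[M→φ1] = [2520, 6804, 6426, 12936]
r3 m[M→φ2] = [6090, 8262, 4896, 9856]
r3 m[M→φ3] = [5220, 6426, 6048, 9408]
r3 m[K→φ2] = [1, 1, 1, 1]
r3 m[C→φ3] = [1, 1, 1, 1]
r3 m[A→φ0] = [1, 1, 1, 1]
r3 m[J→φ1] = [1, 1, 1, 1]
r4 m[φ0→M] = [15, 27, 18, 28]
r4 m[φ0→A] = [129024, 120960, 102816, 145740]
r4 m[φ1→M] = [29, 17, 16, 16]
r4 m[φ1→J] = [129234, 143052, 126252, 100002]
r4 m[φ2→M] = [12, 14, 21, 21]
r4 m[φ2→K] = [117616, 150638, 130190, 100096]
r4 m[φ3→M] = [14, 18, 17, 22]
r4 m[φ3→C] = [100104, 120510, 78048, 199878]
r4 m[M→φ0] = [4872, 4284, 5712, 7392]
r4 m[M→φ1] = [2520, 6804, 6426, 12936]
r4 m[M→φ2] = [6090, 8262, 4896, 9856]
r4 m[M→φ3] = [5220, 6426, 6048, 9408]
r4 m[K→φ2] = [1, 1, 1, 1]
r4 m[C→φ3] = [1, 1, 1, 1]
r4 m[A→φ0] = [1, 1, 1, 1]
r4 m[J→φ1] = [1, 1, 1, 1]
fixed point reached at round 4
b[J] = ⊗ incoming = [129234, 143052, 126252, 100002]

b[J] = [129234, 143052, 126252, 100002]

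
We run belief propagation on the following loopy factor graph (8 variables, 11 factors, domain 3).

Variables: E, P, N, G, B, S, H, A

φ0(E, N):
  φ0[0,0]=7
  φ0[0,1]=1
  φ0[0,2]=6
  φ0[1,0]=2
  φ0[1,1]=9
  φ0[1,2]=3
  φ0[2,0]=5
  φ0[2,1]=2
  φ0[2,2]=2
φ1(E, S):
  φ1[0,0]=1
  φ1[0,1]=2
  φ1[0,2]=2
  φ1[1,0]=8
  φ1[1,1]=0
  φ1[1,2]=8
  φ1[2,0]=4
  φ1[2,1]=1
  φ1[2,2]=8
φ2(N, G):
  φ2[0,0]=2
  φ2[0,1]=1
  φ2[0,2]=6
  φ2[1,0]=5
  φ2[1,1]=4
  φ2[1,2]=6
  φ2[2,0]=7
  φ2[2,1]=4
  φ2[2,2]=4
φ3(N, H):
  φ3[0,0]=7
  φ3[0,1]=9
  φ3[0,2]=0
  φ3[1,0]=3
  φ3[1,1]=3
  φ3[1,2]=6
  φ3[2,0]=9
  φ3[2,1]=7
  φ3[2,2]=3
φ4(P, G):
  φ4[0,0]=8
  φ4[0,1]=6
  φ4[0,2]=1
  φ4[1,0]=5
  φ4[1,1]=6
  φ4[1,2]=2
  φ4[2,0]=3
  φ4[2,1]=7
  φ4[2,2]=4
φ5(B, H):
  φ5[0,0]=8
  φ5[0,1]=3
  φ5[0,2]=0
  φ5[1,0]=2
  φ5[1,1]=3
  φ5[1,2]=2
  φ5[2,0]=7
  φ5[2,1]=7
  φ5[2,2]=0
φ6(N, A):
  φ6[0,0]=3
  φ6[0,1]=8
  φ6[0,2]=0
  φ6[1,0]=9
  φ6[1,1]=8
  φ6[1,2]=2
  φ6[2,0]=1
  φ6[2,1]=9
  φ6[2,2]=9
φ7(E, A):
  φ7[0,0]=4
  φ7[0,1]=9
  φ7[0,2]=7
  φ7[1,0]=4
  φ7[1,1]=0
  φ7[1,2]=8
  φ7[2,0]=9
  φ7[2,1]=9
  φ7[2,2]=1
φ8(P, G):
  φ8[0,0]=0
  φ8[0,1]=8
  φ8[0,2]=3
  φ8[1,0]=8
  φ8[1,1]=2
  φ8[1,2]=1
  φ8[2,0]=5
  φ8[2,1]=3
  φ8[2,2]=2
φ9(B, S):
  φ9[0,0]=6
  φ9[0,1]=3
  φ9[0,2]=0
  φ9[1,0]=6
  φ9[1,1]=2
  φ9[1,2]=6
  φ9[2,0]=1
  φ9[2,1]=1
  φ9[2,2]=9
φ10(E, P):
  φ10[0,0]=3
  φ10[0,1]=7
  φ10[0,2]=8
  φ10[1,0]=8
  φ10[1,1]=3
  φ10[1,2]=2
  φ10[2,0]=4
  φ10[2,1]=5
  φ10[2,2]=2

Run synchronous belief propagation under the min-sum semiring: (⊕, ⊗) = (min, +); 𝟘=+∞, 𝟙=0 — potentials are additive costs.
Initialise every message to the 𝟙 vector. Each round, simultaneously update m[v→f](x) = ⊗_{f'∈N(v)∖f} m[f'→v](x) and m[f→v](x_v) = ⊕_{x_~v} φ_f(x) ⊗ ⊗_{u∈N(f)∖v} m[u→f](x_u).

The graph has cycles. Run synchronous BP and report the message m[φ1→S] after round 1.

init: all messages = 𝟙 over 3 values
r1 m[φ0→E] = [1, 2, 2]
r1 m[φ0→N] = [2, 1, 2]
r1 m[φ1→E] = [1, 0, 1]
r1 m[φ1→S] = [1, 0, 2]
r1 m[φ2→N] = [1, 4, 4]
r1 m[φ2→G] = [2, 1, 4]
r1 m[φ3→N] = [0, 3, 3]
r1 m[φ3→H] = [3, 3, 0]
r1 m[φ4→P] = [1, 2, 3]
r1 m[φ4→G] = [3, 6, 1]
r1 m[φ5→B] = [0, 2, 0]
r1 m[φ5→H] = [2, 3, 0]
r1 m[φ6→N] = [0, 2, 1]
r1 m[φ6→A] = [1, 8, 0]
r1 m[φ7→E] = [4, 0, 1]
r1 m[φ7→A] = [4, 0, 1]
r1 m[φ8→P] = [0, 1, 2]
r1 m[φ8→G] = [0, 2, 1]
r1 m[φ9→B] = [0, 2, 1]
r1 m[φ9→S] = [1, 1, 0]
r1 m[φ10→E] = [3, 2, 2]
r1 m[φ10→P] = [3, 3, 2]
r1 m[E→φ0] = [0, 0, 0]
r1 m[E→φ1] = [0, 0, 0]
r1 m[E→φ7] = [0, 0, 0]
r1 m[E→φ10] = [0, 0, 0]
r1 m[P→φ4] = [0, 0, 0]
r1 m[P→φ8] = [0, 0, 0]
r1 m[P→φ10] = [0, 0, 0]
r1 m[N→φ0] = [0, 0, 0]
r1 m[N→φ2] = [0, 0, 0]
r1 m[N→φ3] = [0, 0, 0]
r1 m[N→φ6] = [0, 0, 0]
r1 m[G→φ2] = [0, 0, 0]
r1 m[G→φ4] = [0, 0, 0]
r1 m[G→φ8] = [0, 0, 0]
r1 m[B→φ5] = [0, 0, 0]
r1 m[B→φ9] = [0, 0, 0]
r1 m[S→φ1] = [0, 0, 0]
r1 m[S→φ9] = [0, 0, 0]
r1 m[H→φ3] = [0, 0, 0]
r1 m[H→φ5] = [0, 0, 0]
r1 m[A→φ6] = [0, 0, 0]
r1 m[A→φ7] = [0, 0, 0]

message @ round 1 = [1, 0, 2]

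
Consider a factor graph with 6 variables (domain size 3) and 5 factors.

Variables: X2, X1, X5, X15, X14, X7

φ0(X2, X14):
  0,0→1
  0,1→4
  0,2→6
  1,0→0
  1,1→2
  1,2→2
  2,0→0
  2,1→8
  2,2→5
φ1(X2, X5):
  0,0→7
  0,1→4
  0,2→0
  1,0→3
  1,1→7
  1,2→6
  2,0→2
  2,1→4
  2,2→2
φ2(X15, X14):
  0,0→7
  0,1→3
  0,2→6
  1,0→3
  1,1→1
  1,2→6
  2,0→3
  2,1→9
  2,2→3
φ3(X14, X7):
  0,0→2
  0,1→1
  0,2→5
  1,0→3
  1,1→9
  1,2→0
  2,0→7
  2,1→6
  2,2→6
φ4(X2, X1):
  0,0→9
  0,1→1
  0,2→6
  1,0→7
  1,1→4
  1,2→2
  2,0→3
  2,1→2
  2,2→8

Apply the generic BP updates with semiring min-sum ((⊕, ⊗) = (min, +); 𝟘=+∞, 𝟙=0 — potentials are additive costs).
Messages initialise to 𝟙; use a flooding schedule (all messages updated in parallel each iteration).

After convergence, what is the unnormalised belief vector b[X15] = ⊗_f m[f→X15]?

b[X15] = [8, 6, 6]

init: all messages = 𝟙 over 3 values
r1 m[φ0→X2] = [1, 0, 0]
r1 m[φ0→X14] = [0, 2, 2]
r1 m[φ1→X2] = [0, 3, 2]
r1 m[φ1→X5] = [2, 4, 0]
r1 m[φ2→X15] = [3, 1, 3]
r1 m[φ2→X14] = [3, 1, 3]
r1 m[φ3→X14] = [1, 0, 6]
r1 m[φ3→X7] = [2, 1, 0]
r1 m[φ4→X2] = [1, 2, 2]
r1 m[φ4→X1] = [3, 1, 2]
r1 m[X2→φ0] = [0, 0, 0]
r1 m[X2→φ1] = [0, 0, 0]
r1 m[X2→φ4] = [0, 0, 0]
r1 m[X1→φ4] = [0, 0, 0]
r1 m[X5→φ1] = [0, 0, 0]
r1 m[X15→φ2] = [0, 0, 0]
r1 m[X14→φ0] = [0, 0, 0]
r1 m[X14→φ2] = [0, 0, 0]
r1 m[X14→φ3] = [0, 0, 0]
r1 m[X7→φ3] = [0, 0, 0]
r2 m[φ0→X2] = [1, 0, 0]
r2 m[φ0→X14] = [0, 2, 2]
r2 m[φ1→X2] = [0, 3, 2]
r2 m[φ1→X5] = [2, 4, 0]
r2 m[φ2→X15] = [3, 1, 3]
r2 m[φ2→X14] = [3, 1, 3]
r2 m[φ3→X14] = [1, 0, 6]
r2 m[φ3→X7] = [2, 1, 0]
r2 m[φ4→X2] = [1, 2, 2]
r2 m[φ4→X1] = [3, 1, 2]
r2 m[X2→φ0] = [1, 5, 4]
r2 m[X2→φ1] = [2, 2, 2]
r2 m[X2→φ4] = [1, 3, 2]
r2 m[X1→φ4] = [0, 0, 0]
r2 m[X5→φ1] = [0, 0, 0]
r2 m[X15→φ2] = [0, 0, 0]
r2 m[X14→φ0] = [4, 1, 9]
r2 m[X14→φ2] = [1, 2, 8]
r2 m[X14→φ3] = [3, 3, 5]
r2 m[X7→φ3] = [0, 0, 0]
r3 m[φ0→X2] = [5, 3, 4]
r3 m[φ0→X14] = [2, 5, 7]
r3 m[φ1→X2] = [0, 3, 2]
r3 m[φ1→X5] = [4, 6, 2]
r3 m[φ2→X15] = [5, 3, 4]
r3 m[φ2→X14] = [3, 1, 3]
r3 m[φ3→X14] = [1, 0, 6]
r3 m[φ3→X7] = [5, 4, 3]
r3 m[φ4→X2] = [1, 2, 2]
r3 m[φ4→X1] = [5, 2, 5]
r3 m[X2→φ0] = [1, 5, 4]
r3 m[X2→φ1] = [2, 2, 2]
r3 m[X2→φ4] = [1, 3, 2]
r3 m[X1→φ4] = [0, 0, 0]
r3 m[X5→φ1] = [0, 0, 0]
r3 m[X15→φ2] = [0, 0, 0]
r3 m[X14→φ0] = [4, 1, 9]
r3 m[X14→φ2] = [1, 2, 8]
r3 m[X14→φ3] = [3, 3, 5]
r3 m[X7→φ3] = [0, 0, 0]
r4 m[φ0→X2] = [5, 3, 4]
r4 m[φ0→X14] = [2, 5, 7]
r4 m[φ1→X2] = [0, 3, 2]
r4 m[φ1→X5] = [4, 6, 2]
r4 m[φ2→X15] = [5, 3, 4]
r4 m[φ2→X14] = [3, 1, 3]
r4 m[φ3→X14] = [1, 0, 6]
r4 m[φ3→X7] = [5, 4, 3]
r4 m[φ4→X2] = [1, 2, 2]
r4 m[φ4→X1] = [5, 2, 5]
r4 m[X2→φ0] = [1, 5, 4]
r4 m[X2→φ1] = [6, 5, 6]
r4 m[X2→φ4] = [5, 6, 6]
r4 m[X1→φ4] = [0, 0, 0]
r4 m[X5→φ1] = [0, 0, 0]
r4 m[X15→φ2] = [0, 0, 0]
r4 m[X14→φ0] = [4, 1, 9]
r4 m[X14→φ2] = [3, 5, 13]
r4 m[X14→φ3] = [5, 6, 10]
r4 m[X7→φ3] = [0, 0, 0]
r5 m[φ0→X2] = [5, 3, 4]
r5 m[φ0→X14] = [2, 5, 7]
r5 m[φ1→X2] = [0, 3, 2]
r5 m[φ1→X5] = [8, 10, 6]
r5 m[φ2→X15] = [8, 6, 6]
r5 m[φ2→X14] = [3, 1, 3]
r5 m[φ3→X14] = [1, 0, 6]
r5 m[φ3→X7] = [7, 6, 6]
r5 m[φ4→X2] = [1, 2, 2]
r5 m[φ4→X1] = [9, 6, 8]
r5 m[X2→φ0] = [1, 5, 4]
r5 m[X2→φ1] = [6, 5, 6]
r5 m[X2→φ4] = [5, 6, 6]
r5 m[X1→φ4] = [0, 0, 0]
r5 m[X5→φ1] = [0, 0, 0]
r5 m[X15→φ2] = [0, 0, 0]
r5 m[X14→φ0] = [4, 1, 9]
r5 m[X14→φ2] = [3, 5, 13]
r5 m[X14→φ3] = [5, 6, 10]
r5 m[X7→φ3] = [0, 0, 0]
r6 m[φ0→X2] = [5, 3, 4]
r6 m[φ0→X14] = [2, 5, 7]
r6 m[φ1→X2] = [0, 3, 2]
r6 m[φ1→X5] = [8, 10, 6]
r6 m[φ2→X15] = [8, 6, 6]
r6 m[φ2→X14] = [3, 1, 3]
r6 m[φ3→X14] = [1, 0, 6]
r6 m[φ3→X7] = [7, 6, 6]
r6 m[φ4→X2] = [1, 2, 2]
r6 m[φ4→X1] = [9, 6, 8]
r6 m[X2→φ0] = [1, 5, 4]
r6 m[X2→φ1] = [6, 5, 6]
r6 m[X2→φ4] = [5, 6, 6]
r6 m[X1→φ4] = [0, 0, 0]
r6 m[X5→φ1] = [0, 0, 0]
r6 m[X15→φ2] = [0, 0, 0]
r6 m[X14→φ0] = [4, 1, 9]
r6 m[X14→φ2] = [3, 5, 13]
r6 m[X14→φ3] = [5, 6, 10]
r6 m[X7→φ3] = [0, 0, 0]
fixed point reached at round 6
b[X15] = ⊗ incoming = [8, 6, 6]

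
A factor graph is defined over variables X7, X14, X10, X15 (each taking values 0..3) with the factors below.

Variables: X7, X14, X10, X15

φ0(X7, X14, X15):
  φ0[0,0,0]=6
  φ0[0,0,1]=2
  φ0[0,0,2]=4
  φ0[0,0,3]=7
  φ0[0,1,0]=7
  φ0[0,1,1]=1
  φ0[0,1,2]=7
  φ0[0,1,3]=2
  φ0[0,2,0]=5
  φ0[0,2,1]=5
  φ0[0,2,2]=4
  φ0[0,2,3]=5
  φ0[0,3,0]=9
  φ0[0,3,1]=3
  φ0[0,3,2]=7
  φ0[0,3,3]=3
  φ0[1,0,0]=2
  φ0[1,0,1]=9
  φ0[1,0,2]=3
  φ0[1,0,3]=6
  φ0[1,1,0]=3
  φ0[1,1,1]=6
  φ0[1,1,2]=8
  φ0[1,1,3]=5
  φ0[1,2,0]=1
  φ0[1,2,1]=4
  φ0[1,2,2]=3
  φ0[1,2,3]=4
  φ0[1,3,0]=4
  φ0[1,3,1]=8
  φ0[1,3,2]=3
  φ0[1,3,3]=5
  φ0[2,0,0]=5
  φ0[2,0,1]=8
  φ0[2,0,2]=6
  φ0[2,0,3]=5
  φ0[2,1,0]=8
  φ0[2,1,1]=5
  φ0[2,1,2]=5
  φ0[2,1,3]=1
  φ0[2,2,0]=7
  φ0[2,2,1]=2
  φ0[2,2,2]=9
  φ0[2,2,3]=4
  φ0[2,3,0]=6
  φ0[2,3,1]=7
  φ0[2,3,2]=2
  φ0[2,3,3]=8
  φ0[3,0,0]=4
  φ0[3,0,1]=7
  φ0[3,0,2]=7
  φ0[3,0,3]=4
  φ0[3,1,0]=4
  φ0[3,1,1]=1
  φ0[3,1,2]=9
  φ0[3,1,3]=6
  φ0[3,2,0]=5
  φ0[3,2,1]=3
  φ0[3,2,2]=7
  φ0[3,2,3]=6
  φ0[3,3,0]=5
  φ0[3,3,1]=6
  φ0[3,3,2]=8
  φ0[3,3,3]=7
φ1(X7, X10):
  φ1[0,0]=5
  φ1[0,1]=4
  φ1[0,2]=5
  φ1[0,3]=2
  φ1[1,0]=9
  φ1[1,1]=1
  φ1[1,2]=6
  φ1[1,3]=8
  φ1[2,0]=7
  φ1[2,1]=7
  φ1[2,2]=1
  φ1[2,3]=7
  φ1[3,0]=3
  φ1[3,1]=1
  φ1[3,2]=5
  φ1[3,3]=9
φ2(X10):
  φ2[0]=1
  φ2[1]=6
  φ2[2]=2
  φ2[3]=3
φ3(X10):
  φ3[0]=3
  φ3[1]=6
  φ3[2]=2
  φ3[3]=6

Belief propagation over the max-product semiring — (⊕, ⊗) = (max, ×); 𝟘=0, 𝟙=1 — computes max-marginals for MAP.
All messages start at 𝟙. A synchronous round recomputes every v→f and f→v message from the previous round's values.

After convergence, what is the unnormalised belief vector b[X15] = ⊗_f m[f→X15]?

b[X15] = [2016, 2016, 2268, 2016]

init: all messages = 𝟙 over 4 values
r1 m[φ0→X7] = [9, 9, 9, 9]
r1 m[φ0→X14] = [9, 9, 9, 9]
r1 m[φ0→X15] = [9, 9, 9, 8]
r1 m[φ1→X7] = [5, 9, 7, 9]
r1 m[φ1→X10] = [9, 7, 6, 9]
r1 m[φ2→X10] = [1, 6, 2, 3]
r1 m[φ3→X10] = [3, 6, 2, 6]
r1 m[X7→φ0] = [1, 1, 1, 1]
r1 m[X7→φ1] = [1, 1, 1, 1]
r1 m[X14→φ0] = [1, 1, 1, 1]
r1 m[X10→φ1] = [1, 1, 1, 1]
r1 m[X10→φ2] = [1, 1, 1, 1]
r1 m[X10→φ3] = [1, 1, 1, 1]
r1 m[X15→φ0] = [1, 1, 1, 1]
r2 m[φ0→X7] = [9, 9, 9, 9]
r2 m[φ0→X14] = [9, 9, 9, 9]
r2 m[φ0→X15] = [9, 9, 9, 8]
r2 m[φ1→X7] = [5, 9, 7, 9]
r2 m[φ1→X10] = [9, 7, 6, 9]
r2 m[φ2→X10] = [1, 6, 2, 3]
r2 m[φ3→X10] = [3, 6, 2, 6]
r2 m[X7→φ0] = [5, 9, 7, 9]
r2 m[X7→φ1] = [9, 9, 9, 9]
r2 m[X14→φ0] = [1, 1, 1, 1]
r2 m[X10→φ1] = [3, 36, 4, 18]
r2 m[X10→φ2] = [27, 42, 12, 54]
r2 m[X10→φ3] = [9, 42, 12, 27]
r2 m[X15→φ0] = [1, 1, 1, 1]
r3 m[φ0→X7] = [9, 9, 9, 9]
r3 m[φ0→X14] = [81, 81, 63, 72]
r3 m[φ0→X15] = [56, 81, 81, 63]
r3 m[φ1→X7] = [144, 144, 252, 162]
r3 m[φ1→X10] = [81, 63, 54, 81]
r3 m[φ2→X10] = [1, 6, 2, 3]
r3 m[φ3→X10] = [3, 6, 2, 6]
r3 m[X7→φ0] = [5, 9, 7, 9]
r3 m[X7→φ1] = [9, 9, 9, 9]
r3 m[X14→φ0] = [1, 1, 1, 1]
r3 m[X10→φ1] = [3, 36, 4, 18]
r3 m[X10→φ2] = [27, 42, 12, 54]
r3 m[X10→φ3] = [9, 42, 12, 27]
r3 m[X15→φ0] = [1, 1, 1, 1]
r4 m[φ0→X7] = [9, 9, 9, 9]
r4 m[φ0→X14] = [81, 81, 63, 72]
r4 m[φ0→X15] = [56, 81, 81, 63]
r4 m[φ1→X7] = [144, 144, 252, 162]
r4 m[φ1→X10] = [81, 63, 54, 81]
r4 m[φ2→X10] = [1, 6, 2, 3]
r4 m[φ3→X10] = [3, 6, 2, 6]
r4 m[X7→φ0] = [144, 144, 252, 162]
r4 m[X7→φ1] = [9, 9, 9, 9]
r4 m[X14→φ0] = [1, 1, 1, 1]
r4 m[X10→φ1] = [3, 36, 4, 18]
r4 m[X10→φ2] = [243, 378, 108, 486]
r4 m[X10→φ3] = [81, 378, 108, 243]
r4 m[X15→φ0] = [1, 1, 1, 1]
r5 m[φ0→X7] = [9, 9, 9, 9]
r5 m[φ0→X14] = [2016, 2016, 2268, 2016]
r5 m[φ0→X15] = [2016, 2016, 2268, 2016]
r5 m[φ1→X7] = [144, 144, 252, 162]
r5 m[φ1→X10] = [81, 63, 54, 81]
r5 m[φ2→X10] = [1, 6, 2, 3]
r5 m[φ3→X10] = [3, 6, 2, 6]
r5 m[X7→φ0] = [144, 144, 252, 162]
r5 m[X7→φ1] = [9, 9, 9, 9]
r5 m[X14→φ0] = [1, 1, 1, 1]
r5 m[X10→φ1] = [3, 36, 4, 18]
r5 m[X10→φ2] = [243, 378, 108, 486]
r5 m[X10→φ3] = [81, 378, 108, 243]
r5 m[X15→φ0] = [1, 1, 1, 1]
r6 m[φ0→X7] = [9, 9, 9, 9]
r6 m[φ0→X14] = [2016, 2016, 2268, 2016]
r6 m[φ0→X15] = [2016, 2016, 2268, 2016]
r6 m[φ1→X7] = [144, 144, 252, 162]
r6 m[φ1→X10] = [81, 63, 54, 81]
r6 m[φ2→X10] = [1, 6, 2, 3]
r6 m[φ3→X10] = [3, 6, 2, 6]
r6 m[X7→φ0] = [144, 144, 252, 162]
r6 m[X7→φ1] = [9, 9, 9, 9]
r6 m[X14→φ0] = [1, 1, 1, 1]
r6 m[X10→φ1] = [3, 36, 4, 18]
r6 m[X10→φ2] = [243, 378, 108, 486]
r6 m[X10→φ3] = [81, 378, 108, 243]
r6 m[X15→φ0] = [1, 1, 1, 1]
fixed point reached at round 6
b[X15] = ⊗ incoming = [2016, 2016, 2268, 2016]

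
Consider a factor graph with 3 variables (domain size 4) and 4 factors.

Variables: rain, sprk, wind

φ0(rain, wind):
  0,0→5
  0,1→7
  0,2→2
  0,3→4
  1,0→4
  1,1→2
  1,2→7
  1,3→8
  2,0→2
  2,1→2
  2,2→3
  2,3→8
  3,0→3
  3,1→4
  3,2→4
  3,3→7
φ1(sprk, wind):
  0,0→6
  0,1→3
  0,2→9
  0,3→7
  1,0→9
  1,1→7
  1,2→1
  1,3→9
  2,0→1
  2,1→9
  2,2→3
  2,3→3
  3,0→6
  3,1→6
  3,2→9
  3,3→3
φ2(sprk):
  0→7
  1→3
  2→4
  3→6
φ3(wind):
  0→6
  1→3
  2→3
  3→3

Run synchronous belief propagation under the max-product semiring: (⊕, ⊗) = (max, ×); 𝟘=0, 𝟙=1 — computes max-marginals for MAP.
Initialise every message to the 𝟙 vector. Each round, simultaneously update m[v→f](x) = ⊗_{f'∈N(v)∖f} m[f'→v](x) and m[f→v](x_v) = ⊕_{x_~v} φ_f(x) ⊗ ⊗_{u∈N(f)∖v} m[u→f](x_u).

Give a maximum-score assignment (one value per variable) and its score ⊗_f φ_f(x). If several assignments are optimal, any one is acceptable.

init: all messages = 𝟙 over 4 values
r1 m[φ0→rain] = [7, 8, 8, 7]
r1 m[φ0→wind] = [5, 7, 7, 8]
r1 m[φ1→sprk] = [9, 9, 9, 9]
r1 m[φ1→wind] = [9, 9, 9, 9]
r1 m[φ2→sprk] = [7, 3, 4, 6]
r1 m[φ3→wind] = [6, 3, 3, 3]
r1 m[rain→φ0] = [1, 1, 1, 1]
r1 m[sprk→φ1] = [1, 1, 1, 1]
r1 m[sprk→φ2] = [1, 1, 1, 1]
r1 m[wind→φ0] = [1, 1, 1, 1]
r1 m[wind→φ1] = [1, 1, 1, 1]
r1 m[wind→φ3] = [1, 1, 1, 1]
r2 m[φ0→rain] = [7, 8, 8, 7]
r2 m[φ0→wind] = [5, 7, 7, 8]
r2 m[φ1→sprk] = [9, 9, 9, 9]
r2 m[φ1→wind] = [9, 9, 9, 9]
r2 m[φ2→sprk] = [7, 3, 4, 6]
r2 m[φ3→wind] = [6, 3, 3, 3]
r2 m[rain→φ0] = [1, 1, 1, 1]
r2 m[sprk→φ1] = [7, 3, 4, 6]
r2 m[sprk→φ2] = [9, 9, 9, 9]
r2 m[wind→φ0] = [54, 27, 27, 27]
r2 m[wind→φ1] = [30, 21, 21, 24]
r2 m[wind→φ3] = [45, 63, 63, 72]
r3 m[φ0→rain] = [270, 216, 216, 189]
r3 m[φ0→wind] = [5, 7, 7, 8]
r3 m[φ1→sprk] = [189, 270, 189, 189]
r3 m[φ1→wind] = [42, 36, 63, 49]
r3 m[φ2→sprk] = [7, 3, 4, 6]
r3 m[φ3→wind] = [6, 3, 3, 3]
r3 m[rain→φ0] = [1, 1, 1, 1]
r3 m[sprk→φ1] = [7, 3, 4, 6]
r3 m[sprk→φ2] = [9, 9, 9, 9]
r3 m[wind→φ0] = [54, 27, 27, 27]
r3 m[wind→φ1] = [30, 21, 21, 24]
r3 m[wind→φ3] = [45, 63, 63, 72]
r4 m[φ0→rain] = [270, 216, 216, 189]
r4 m[φ0→wind] = [5, 7, 7, 8]
r4 m[φ1→sprk] = [189, 270, 189, 189]
r4 m[φ1→wind] = [42, 36, 63, 49]
r4 m[φ2→sprk] = [7, 3, 4, 6]
r4 m[φ3→wind] = [6, 3, 3, 3]
r4 m[rain→φ0] = [1, 1, 1, 1]
r4 m[sprk→φ1] = [7, 3, 4, 6]
r4 m[sprk→φ2] = [189, 270, 189, 189]
r4 m[wind→φ0] = [252, 108, 189, 147]
r4 m[wind→φ1] = [30, 21, 21, 24]
r4 m[wind→φ3] = [210, 252, 441, 392]
r5 m[φ0→rain] = [1260, 1323, 1176, 1029]
r5 m[φ0→wind] = [5, 7, 7, 8]
r5 m[φ1→sprk] = [189, 270, 189, 189]
r5 m[φ1→wind] = [42, 36, 63, 49]
r5 m[φ2→sprk] = [7, 3, 4, 6]
r5 m[φ3→wind] = [6, 3, 3, 3]
r5 m[rain→φ0] = [1, 1, 1, 1]
r5 m[sprk→φ1] = [7, 3, 4, 6]
r5 m[sprk→φ2] = [189, 270, 189, 189]
r5 m[wind→φ0] = [252, 108, 189, 147]
r5 m[wind→φ1] = [30, 21, 21, 24]
r5 m[wind→φ3] = [210, 252, 441, 392]
r6 m[φ0→rain] = [1260, 1323, 1176, 1029]
r6 m[φ0→wind] = [5, 7, 7, 8]
r6 m[φ1→sprk] = [189, 270, 189, 189]
r6 m[φ1→wind] = [42, 36, 63, 49]
r6 m[φ2→sprk] = [7, 3, 4, 6]
r6 m[φ3→wind] = [6, 3, 3, 3]
r6 m[rain→φ0] = [1, 1, 1, 1]
r6 m[sprk→φ1] = [7, 3, 4, 6]
r6 m[sprk→φ2] = [189, 270, 189, 189]
r6 m[wind→φ0] = [252, 108, 189, 147]
r6 m[wind→φ1] = [30, 21, 21, 24]
r6 m[wind→φ3] = [210, 252, 441, 392]
fixed point reached at round 6
traceback from rain: (rain=1, sprk=0, wind=2), score=1323

assignment: (rain=1, sprk=0, wind=2); score = 1323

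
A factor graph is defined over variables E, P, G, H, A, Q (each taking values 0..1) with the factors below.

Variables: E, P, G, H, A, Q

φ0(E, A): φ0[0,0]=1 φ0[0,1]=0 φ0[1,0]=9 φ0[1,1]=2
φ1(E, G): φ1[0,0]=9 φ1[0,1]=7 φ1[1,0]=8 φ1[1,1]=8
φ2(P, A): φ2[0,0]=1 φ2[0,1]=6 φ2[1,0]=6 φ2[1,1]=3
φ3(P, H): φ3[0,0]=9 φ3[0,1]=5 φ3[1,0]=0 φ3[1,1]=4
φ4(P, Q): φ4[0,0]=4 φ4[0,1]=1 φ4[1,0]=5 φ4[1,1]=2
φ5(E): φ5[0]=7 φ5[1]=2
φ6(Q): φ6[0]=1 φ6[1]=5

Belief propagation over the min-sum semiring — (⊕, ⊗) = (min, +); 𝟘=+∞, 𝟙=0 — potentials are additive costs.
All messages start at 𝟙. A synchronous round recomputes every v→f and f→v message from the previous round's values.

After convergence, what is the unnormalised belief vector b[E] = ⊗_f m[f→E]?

init: all messages = 𝟙 over 2 values
r1 m[φ0→E] = [0, 2]
r1 m[φ0→A] = [1, 0]
r1 m[φ1→E] = [7, 8]
r1 m[φ1→G] = [8, 7]
r1 m[φ2→P] = [1, 3]
r1 m[φ2→A] = [1, 3]
r1 m[φ3→P] = [5, 0]
r1 m[φ3→H] = [0, 4]
r1 m[φ4→P] = [1, 2]
r1 m[φ4→Q] = [4, 1]
r1 m[φ5→E] = [7, 2]
r1 m[φ6→Q] = [1, 5]
r1 m[E→φ0] = [0, 0]
r1 m[E→φ1] = [0, 0]
r1 m[E→φ5] = [0, 0]
r1 m[P→φ2] = [0, 0]
r1 m[P→φ3] = [0, 0]
r1 m[P→φ4] = [0, 0]
r1 m[G→φ1] = [0, 0]
r1 m[H→φ3] = [0, 0]
r1 m[A→φ0] = [0, 0]
r1 m[A→φ2] = [0, 0]
r1 m[Q→φ4] = [0, 0]
r1 m[Q→φ6] = [0, 0]
r2 m[φ0→E] = [0, 2]
r2 m[φ0→A] = [1, 0]
r2 m[φ1→E] = [7, 8]
r2 m[φ1→G] = [8, 7]
r2 m[φ2→P] = [1, 3]
r2 m[φ2→A] = [1, 3]
r2 m[φ3→P] = [5, 0]
r2 m[φ3→H] = [0, 4]
r2 m[φ4→P] = [1, 2]
r2 m[φ4→Q] = [4, 1]
r2 m[φ5→E] = [7, 2]
r2 m[φ6→Q] = [1, 5]
r2 m[E→φ0] = [14, 10]
r2 m[E→φ1] = [7, 4]
r2 m[E→φ5] = [7, 10]
r2 m[P→φ2] = [6, 2]
r2 m[P→φ3] = [2, 5]
r2 m[P→φ4] = [6, 3]
r2 m[G→φ1] = [0, 0]
r2 m[H→φ3] = [0, 0]
r2 m[A→φ0] = [1, 3]
r2 m[A→φ2] = [1, 0]
r2 m[Q→φ4] = [1, 5]
r2 m[Q→φ6] = [4, 1]
r3 m[φ0→E] = [2, 5]
r3 m[φ0→A] = [15, 12]
r3 m[φ1→E] = [7, 8]
r3 m[φ1→G] = [12, 12]
r3 m[φ2→P] = [2, 3]
r3 m[φ2→A] = [7, 5]
r3 m[φ3→P] = [5, 0]
r3 m[φ3→H] = [5, 7]
r3 m[φ4→P] = [5, 6]
r3 m[φ4→Q] = [8, 5]
r3 m[φ5→E] = [7, 2]
r3 m[φ6→Q] = [1, 5]
r3 m[E→φ0] = [14, 10]
r3 m[E→φ1] = [7, 4]
r3 m[E→φ5] = [7, 10]
r3 m[P→φ2] = [6, 2]
r3 m[P→φ3] = [2, 5]
r3 m[P→φ4] = [6, 3]
r3 m[G→φ1] = [0, 0]
r3 m[H→φ3] = [0, 0]
r3 m[A→φ0] = [1, 3]
r3 m[A→φ2] = [1, 0]
r3 m[Q→φ4] = [1, 5]
r3 m[Q→φ6] = [4, 1]
r4 m[φ0→E] = [2, 5]
r4 m[φ0→A] = [15, 12]
r4 m[φ1→E] = [7, 8]
r4 m[φ1→G] = [12, 12]
r4 m[φ2→P] = [2, 3]
r4 m[φ2→A] = [7, 5]
r4 m[φ3→P] = [5, 0]
r4 m[φ3→H] = [5, 7]
r4 m[φ4→P] = [5, 6]
r4 m[φ4→Q] = [8, 5]
r4 m[φ5→E] = [7, 2]
r4 m[φ6→Q] = [1, 5]
r4 m[E→φ0] = [14, 10]
r4 m[E→φ1] = [9, 7]
r4 m[E→φ5] = [9, 13]
r4 m[P→φ2] = [10, 6]
r4 m[P→φ3] = [7, 9]
r4 m[P→φ4] = [7, 3]
r4 m[G→φ1] = [0, 0]
r4 m[H→φ3] = [0, 0]
r4 m[A→φ0] = [7, 5]
r4 m[A→φ2] = [15, 12]
r4 m[Q→φ4] = [1, 5]
r4 m[Q→φ6] = [8, 5]
r5 m[φ0→E] = [5, 7]
r5 m[φ0→A] = [15, 12]
r5 m[φ1→E] = [7, 8]
r5 m[φ1→G] = [15, 15]
r5 m[φ2→P] = [16, 15]
r5 m[φ2→A] = [11, 9]
r5 m[φ3→P] = [5, 0]
r5 m[φ3→H] = [9, 12]
r5 m[φ4→P] = [5, 6]
r5 m[φ4→Q] = [8, 5]
r5 m[φ5→E] = [7, 2]
r5 m[φ6→Q] = [1, 5]
r5 m[E→φ0] = [14, 10]
r5 m[E→φ1] = [9, 7]
r5 m[E→φ5] = [9, 13]
r5 m[P→φ2] = [10, 6]
r5 m[P→φ3] = [7, 9]
r5 m[P→φ4] = [7, 3]
r5 m[G→φ1] = [0, 0]
r5 m[H→φ3] = [0, 0]
r5 m[A→φ0] = [7, 5]
r5 m[A→φ2] = [15, 12]
r5 m[Q→φ4] = [1, 5]
r5 m[Q→φ6] = [8, 5]
r6 m[φ0→E] = [5, 7]
r6 m[φ0→A] = [15, 12]
r6 m[φ1→E] = [7, 8]
r6 m[φ1→G] = [15, 15]
r6 m[φ2→P] = [16, 15]
r6 m[φ2→A] = [11, 9]
r6 m[φ3→P] = [5, 0]
r6 m[φ3→H] = [9, 12]
r6 m[φ4→P] = [5, 6]
r6 m[φ4→Q] = [8, 5]
r6 m[φ5→E] = [7, 2]
r6 m[φ6→Q] = [1, 5]
r6 m[E→φ0] = [14, 10]
r6 m[E→φ1] = [12, 9]
r6 m[E→φ5] = [12, 15]
r6 m[P→φ2] = [10, 6]
r6 m[P→φ3] = [21, 21]
r6 m[P→φ4] = [21, 15]
r6 m[G→φ1] = [0, 0]
r6 m[H→φ3] = [0, 0]
r6 m[A→φ0] = [11, 9]
r6 m[A→φ2] = [15, 12]
r6 m[Q→φ4] = [1, 5]
r6 m[Q→φ6] = [8, 5]
r7 m[φ0→E] = [9, 11]
r7 m[φ0→A] = [15, 12]
r7 m[φ1→E] = [7, 8]
r7 m[φ1→G] = [17, 17]
r7 m[φ2→P] = [16, 15]
r7 m[φ2→A] = [11, 9]
r7 m[φ3→P] = [5, 0]
r7 m[φ3→H] = [21, 25]
r7 m[φ4→P] = [5, 6]
r7 m[φ4→Q] = [20, 17]
r7 m[φ5→E] = [7, 2]
r7 m[φ6→Q] = [1, 5]
r7 m[E→φ0] = [14, 10]
r7 m[E→φ1] = [12, 9]
r7 m[E→φ5] = [12, 15]
r7 m[P→φ2] = [10, 6]
r7 m[P→φ3] = [21, 21]
r7 m[P→φ4] = [21, 15]
r7 m[G→φ1] = [0, 0]
r7 m[H→φ3] = [0, 0]
r7 m[A→φ0] = [11, 9]
r7 m[A→φ2] = [15, 12]
r7 m[Q→φ4] = [1, 5]
r7 m[Q→φ6] = [8, 5]
r8 m[φ0→E] = [9, 11]
r8 m[φ0→A] = [15, 12]
r8 m[φ1→E] = [7, 8]
r8 m[φ1→G] = [17, 17]
r8 m[φ2→P] = [16, 15]
r8 m[φ2→A] = [11, 9]
r8 m[φ3→P] = [5, 0]
r8 m[φ3→H] = [21, 25]
r8 m[φ4→P] = [5, 6]
r8 m[φ4→Q] = [20, 17]
r8 m[φ5→E] = [7, 2]
r8 m[φ6→Q] = [1, 5]
r8 m[E→φ0] = [14, 10]
r8 m[E→φ1] = [16, 13]
r8 m[E→φ5] = [16, 19]
r8 m[P→φ2] = [10, 6]
r8 m[P→φ3] = [21, 21]
r8 m[P→φ4] = [21, 15]
r8 m[G→φ1] = [0, 0]
r8 m[H→φ3] = [0, 0]
r8 m[A→φ0] = [11, 9]
r8 m[A→φ2] = [15, 12]
r8 m[Q→φ4] = [1, 5]
r8 m[Q→φ6] = [20, 17]
r9 m[φ0→E] = [9, 11]
r9 m[φ0→A] = [15, 12]
r9 m[φ1→E] = [7, 8]
r9 m[φ1→G] = [21, 21]
r9 m[φ2→P] = [16, 15]
r9 m[φ2→A] = [11, 9]
r9 m[φ3→P] = [5, 0]
r9 m[φ3→H] = [21, 25]
r9 m[φ4→P] = [5, 6]
r9 m[φ4→Q] = [20, 17]
r9 m[φ5→E] = [7, 2]
r9 m[φ6→Q] = [1, 5]
r9 m[E→φ0] = [14, 10]
r9 m[E→φ1] = [16, 13]
r9 m[E→φ5] = [16, 19]
r9 m[P→φ2] = [10, 6]
r9 m[P→φ3] = [21, 21]
r9 m[P→φ4] = [21, 15]
r9 m[G→φ1] = [0, 0]
r9 m[H→φ3] = [0, 0]
r9 m[A→φ0] = [11, 9]
r9 m[A→φ2] = [15, 12]
r9 m[Q→φ4] = [1, 5]
r9 m[Q→φ6] = [20, 17]
r10 m[φ0→E] = [9, 11]
r10 m[φ0→A] = [15, 12]
r10 m[φ1→E] = [7, 8]
r10 m[φ1→G] = [21, 21]
r10 m[φ2→P] = [16, 15]
r10 m[φ2→A] = [11, 9]
r10 m[φ3→P] = [5, 0]
r10 m[φ3→H] = [21, 25]
r10 m[φ4→P] = [5, 6]
r10 m[φ4→Q] = [20, 17]
r10 m[φ5→E] = [7, 2]
r10 m[φ6→Q] = [1, 5]
r10 m[E→φ0] = [14, 10]
r10 m[E→φ1] = [16, 13]
r10 m[E→φ5] = [16, 19]
r10 m[P→φ2] = [10, 6]
r10 m[P→φ3] = [21, 21]
r10 m[P→φ4] = [21, 15]
r10 m[G→φ1] = [0, 0]
r10 m[H→φ3] = [0, 0]
r10 m[A→φ0] = [11, 9]
r10 m[A→φ2] = [15, 12]
r10 m[Q→φ4] = [1, 5]
r10 m[Q→φ6] = [20, 17]
fixed point reached at round 10
b[E] = ⊗ incoming = [23, 21]

b[E] = [23, 21]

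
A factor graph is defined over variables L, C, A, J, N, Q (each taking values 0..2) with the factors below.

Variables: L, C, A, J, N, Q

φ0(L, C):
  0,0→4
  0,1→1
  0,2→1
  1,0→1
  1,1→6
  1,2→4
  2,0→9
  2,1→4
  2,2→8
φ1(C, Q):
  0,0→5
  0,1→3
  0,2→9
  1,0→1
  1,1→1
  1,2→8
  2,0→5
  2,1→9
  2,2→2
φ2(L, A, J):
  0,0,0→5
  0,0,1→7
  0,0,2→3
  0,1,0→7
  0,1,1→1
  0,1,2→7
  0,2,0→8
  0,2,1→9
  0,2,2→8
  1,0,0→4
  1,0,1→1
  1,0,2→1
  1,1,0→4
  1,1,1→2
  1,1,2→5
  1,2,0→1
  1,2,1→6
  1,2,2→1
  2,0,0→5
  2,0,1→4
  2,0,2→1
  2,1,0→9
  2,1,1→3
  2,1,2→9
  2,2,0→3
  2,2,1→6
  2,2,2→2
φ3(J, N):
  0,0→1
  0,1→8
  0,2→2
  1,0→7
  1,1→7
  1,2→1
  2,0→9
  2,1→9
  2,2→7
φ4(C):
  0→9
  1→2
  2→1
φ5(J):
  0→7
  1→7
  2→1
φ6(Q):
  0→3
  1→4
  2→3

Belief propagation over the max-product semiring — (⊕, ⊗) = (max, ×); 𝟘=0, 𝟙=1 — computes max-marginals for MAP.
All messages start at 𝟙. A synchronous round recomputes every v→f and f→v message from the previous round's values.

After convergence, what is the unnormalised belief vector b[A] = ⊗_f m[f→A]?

b[A] = [612360, 1102248, 642978]

init: all messages = 𝟙 over 3 values
r1 m[φ0→L] = [4, 6, 9]
r1 m[φ0→C] = [9, 6, 8]
r1 m[φ1→C] = [9, 8, 9]
r1 m[φ1→Q] = [5, 9, 9]
r1 m[φ2→L] = [9, 6, 9]
r1 m[φ2→A] = [7, 9, 9]
r1 m[φ2→J] = [9, 9, 9]
r1 m[φ3→J] = [8, 7, 9]
r1 m[φ3→N] = [9, 9, 7]
r1 m[φ4→C] = [9, 2, 1]
r1 m[φ5→J] = [7, 7, 1]
r1 m[φ6→Q] = [3, 4, 3]
r1 m[L→φ0] = [1, 1, 1]
r1 m[L→φ2] = [1, 1, 1]
r1 m[C→φ0] = [1, 1, 1]
r1 m[C→φ1] = [1, 1, 1]
r1 m[C→φ4] = [1, 1, 1]
r1 m[A→φ2] = [1, 1, 1]
r1 m[J→φ2] = [1, 1, 1]
r1 m[J→φ3] = [1, 1, 1]
r1 m[J→φ5] = [1, 1, 1]
r1 m[N→φ3] = [1, 1, 1]
r1 m[Q→φ1] = [1, 1, 1]
r1 m[Q→φ6] = [1, 1, 1]
r2 m[φ0→L] = [4, 6, 9]
r2 m[φ0→C] = [9, 6, 8]
r2 m[φ1→C] = [9, 8, 9]
r2 m[φ1→Q] = [5, 9, 9]
r2 m[φ2→L] = [9, 6, 9]
r2 m[φ2→A] = [7, 9, 9]
r2 m[φ2→J] = [9, 9, 9]
r2 m[φ3→J] = [8, 7, 9]
r2 m[φ3→N] = [9, 9, 7]
r2 m[φ4→C] = [9, 2, 1]
r2 m[φ5→J] = [7, 7, 1]
r2 m[φ6→Q] = [3, 4, 3]
r2 m[L→φ0] = [9, 6, 9]
r2 m[L→φ2] = [4, 6, 9]
r2 m[C→φ0] = [81, 16, 9]
r2 m[C→φ1] = [81, 12, 8]
r2 m[C→φ4] = [81, 48, 72]
r2 m[A→φ2] = [1, 1, 1]
r2 m[J→φ2] = [56, 49, 9]
r2 m[J→φ3] = [63, 63, 9]
r2 m[J→φ5] = [72, 63, 81]
r2 m[N→φ3] = [1, 1, 1]
r2 m[Q→φ1] = [3, 4, 3]
r2 m[Q→φ6] = [5, 9, 9]
r3 m[φ0→L] = [324, 96, 729]
r3 m[φ0→C] = [81, 36, 72]
r3 m[φ1→C] = [27, 24, 36]
r3 m[φ1→Q] = [405, 243, 729]
r3 m[φ2→L] = [448, 294, 504]
r3 m[φ2→A] = [2520, 4536, 2646]
r3 m[φ2→J] = [81, 54, 81]
r3 m[φ3→J] = [8, 7, 9]
r3 m[φ3→N] = [441, 504, 126]
r3 m[φ4→C] = [9, 2, 1]
r3 m[φ5→J] = [7, 7, 1]
r3 m[φ6→Q] = [3, 4, 3]
r3 m[L→φ0] = [9, 6, 9]
r3 m[L→φ2] = [4, 6, 9]
r3 m[C→φ0] = [81, 16, 9]
r3 m[C→φ1] = [81, 12, 8]
r3 m[C→φ4] = [81, 48, 72]
r3 m[A→φ2] = [1, 1, 1]
r3 m[J→φ2] = [56, 49, 9]
r3 m[J→φ3] = [63, 63, 9]
r3 m[J→φ5] = [72, 63, 81]
r3 m[N→φ3] = [1, 1, 1]
r3 m[Q→φ1] = [3, 4, 3]
r3 m[Q→φ6] = [5, 9, 9]
r4 m[φ0→L] = [324, 96, 729]
r4 m[φ0→C] = [81, 36, 72]
r4 m[φ1→C] = [27, 24, 36]
r4 m[φ1→Q] = [405, 243, 729]
r4 m[φ2→L] = [448, 294, 504]
r4 m[φ2→A] = [2520, 4536, 2646]
r4 m[φ2→J] = [81, 54, 81]
r4 m[φ3→J] = [8, 7, 9]
r4 m[φ3→N] = [441, 504, 126]
r4 m[φ4→C] = [9, 2, 1]
r4 m[φ5→J] = [7, 7, 1]
r4 m[φ6→Q] = [3, 4, 3]
r4 m[L→φ0] = [448, 294, 504]
r4 m[L→φ2] = [324, 96, 729]
r4 m[C→φ0] = [243, 48, 36]
r4 m[C→φ1] = [729, 72, 72]
r4 m[C→φ4] = [2187, 864, 2592]
r4 m[A→φ2] = [1, 1, 1]
r4 m[J→φ2] = [56, 49, 9]
r4 m[J→φ3] = [567, 378, 81]
r4 m[J→φ5] = [648, 378, 729]
r4 m[N→φ3] = [1, 1, 1]
r4 m[Q→φ1] = [3, 4, 3]
r4 m[Q→φ6] = [405, 243, 729]
r5 m[φ0→L] = [972, 288, 2187]
r5 m[φ0→C] = [4536, 2016, 4032]
r5 m[φ1→C] = [27, 24, 36]
r5 m[φ1→Q] = [3645, 2187, 6561]
r5 m[φ2→L] = [448, 294, 504]
r5 m[φ2→A] = [204120, 367416, 214326]
r5 m[φ2→J] = [6561, 4374, 6561]
r5 m[φ3→J] = [8, 7, 9]
r5 m[φ3→N] = [2646, 4536, 1134]
r5 m[φ4→C] = [9, 2, 1]
r5 m[φ5→J] = [7, 7, 1]
r5 m[φ6→Q] = [3, 4, 3]
r5 m[L→φ0] = [448, 294, 504]
r5 m[L→φ2] = [324, 96, 729]
r5 m[C→φ0] = [243, 48, 36]
r5 m[C→φ1] = [729, 72, 72]
r5 m[C→φ4] = [2187, 864, 2592]
r5 m[A→φ2] = [1, 1, 1]
r5 m[J→φ2] = [56, 49, 9]
r5 m[J→φ3] = [567, 378, 81]
r5 m[J→φ5] = [648, 378, 729]
r5 m[N→φ3] = [1, 1, 1]
r5 m[Q→φ1] = [3, 4, 3]
r5 m[Q→φ6] = [405, 243, 729]
r6 m[φ0→L] = [972, 288, 2187]
r6 m[φ0→C] = [4536, 2016, 4032]
r6 m[φ1→C] = [27, 24, 36]
r6 m[φ1→Q] = [3645, 2187, 6561]
r6 m[φ2→L] = [448, 294, 504]
r6 m[φ2→A] = [204120, 367416, 214326]
r6 m[φ2→J] = [6561, 4374, 6561]
r6 m[φ3→J] = [8, 7, 9]
r6 m[φ3→N] = [2646, 4536, 1134]
r6 m[φ4→C] = [9, 2, 1]
r6 m[φ5→J] = [7, 7, 1]
r6 m[φ6→Q] = [3, 4, 3]
r6 m[L→φ0] = [448, 294, 504]
r6 m[L→φ2] = [972, 288, 2187]
r6 m[C→φ0] = [243, 48, 36]
r6 m[C→φ1] = [40824, 4032, 4032]
r6 m[C→φ4] = [122472, 48384, 145152]
r6 m[A→φ2] = [1, 1, 1]
r6 m[J→φ2] = [56, 49, 9]
r6 m[J→φ3] = [45927, 30618, 6561]
r6 m[J→φ5] = [52488, 30618, 59049]
r6 m[N→φ3] = [1, 1, 1]
r6 m[Q→φ1] = [3, 4, 3]
r6 m[Q→φ6] = [3645, 2187, 6561]
r7 m[φ0→L] = [972, 288, 2187]
r7 m[φ0→C] = [4536, 2016, 4032]
r7 m[φ1→C] = [27, 24, 36]
r7 m[φ1→Q] = [204120, 122472, 367416]
r7 m[φ2→L] = [448, 294, 504]
r7 m[φ2→A] = [612360, 1102248, 642978]
r7 m[φ2→J] = [19683, 13122, 19683]
r7 m[φ3→J] = [8, 7, 9]
r7 m[φ3→N] = [214326, 367416, 91854]
r7 m[φ4→C] = [9, 2, 1]
r7 m[φ5→J] = [7, 7, 1]
r7 m[φ6→Q] = [3, 4, 3]
r7 m[L→φ0] = [448, 294, 504]
r7 m[L→φ2] = [972, 288, 2187]
r7 m[C→φ0] = [243, 48, 36]
r7 m[C→φ1] = [40824, 4032, 4032]
r7 m[C→φ4] = [122472, 48384, 145152]
r7 m[A→φ2] = [1, 1, 1]
r7 m[J→φ2] = [56, 49, 9]
r7 m[J→φ3] = [45927, 30618, 6561]
r7 m[J→φ5] = [52488, 30618, 59049]
r7 m[N→φ3] = [1, 1, 1]
r7 m[Q→φ1] = [3, 4, 3]
r7 m[Q→φ6] = [3645, 2187, 6561]
r8 m[φ0→L] = [972, 288, 2187]
r8 m[φ0→C] = [4536, 2016, 4032]
r8 m[φ1→C] = [27, 24, 36]
r8 m[φ1→Q] = [204120, 122472, 367416]
r8 m[φ2→L] = [448, 294, 504]
r8 m[φ2→A] = [612360, 1102248, 642978]
r8 m[φ2→J] = [19683, 13122, 19683]
r8 m[φ3→J] = [8, 7, 9]
r8 m[φ3→N] = [214326, 367416, 91854]
r8 m[φ4→C] = [9, 2, 1]
r8 m[φ5→J] = [7, 7, 1]
r8 m[φ6→Q] = [3, 4, 3]
r8 m[L→φ0] = [448, 294, 504]
r8 m[L→φ2] = [972, 288, 2187]
r8 m[C→φ0] = [243, 48, 36]
r8 m[C→φ1] = [40824, 4032, 4032]
r8 m[C→φ4] = [122472, 48384, 145152]
r8 m[A→φ2] = [1, 1, 1]
r8 m[J→φ2] = [56, 49, 9]
r8 m[J→φ3] = [137781, 91854, 19683]
r8 m[J→φ5] = [157464, 91854, 177147]
r8 m[N→φ3] = [1, 1, 1]
r8 m[Q→φ1] = [3, 4, 3]
r8 m[Q→φ6] = [204120, 122472, 367416]
r9 m[φ0→L] = [972, 288, 2187]
r9 m[φ0→C] = [4536, 2016, 4032]
r9 m[φ1→C] = [27, 24, 36]
r9 m[φ1→Q] = [204120, 122472, 367416]
r9 m[φ2→L] = [448, 294, 504]
r9 m[φ2→A] = [612360, 1102248, 642978]
r9 m[φ2→J] = [19683, 13122, 19683]
r9 m[φ3→J] = [8, 7, 9]
r9 m[φ3→N] = [642978, 1102248, 275562]
r9 m[φ4→C] = [9, 2, 1]
r9 m[φ5→J] = [7, 7, 1]
r9 m[φ6→Q] = [3, 4, 3]
r9 m[L→φ0] = [448, 294, 504]
r9 m[L→φ2] = [972, 288, 2187]
r9 m[C→φ0] = [243, 48, 36]
r9 m[C→φ1] = [40824, 4032, 4032]
r9 m[C→φ4] = [122472, 48384, 145152]
r9 m[A→φ2] = [1, 1, 1]
r9 m[J→φ2] = [56, 49, 9]
r9 m[J→φ3] = [137781, 91854, 19683]
r9 m[J→φ5] = [157464, 91854, 177147]
r9 m[N→φ3] = [1, 1, 1]
r9 m[Q→φ1] = [3, 4, 3]
r9 m[Q→φ6] = [204120, 122472, 367416]
r10 m[φ0→L] = [972, 288, 2187]
r10 m[φ0→C] = [4536, 2016, 4032]
r10 m[φ1→C] = [27, 24, 36]
r10 m[φ1→Q] = [204120, 122472, 367416]
r10 m[φ2→L] = [448, 294, 504]
r10 m[φ2→A] = [612360, 1102248, 642978]
r10 m[φ2→J] = [19683, 13122, 19683]
r10 m[φ3→J] = [8, 7, 9]
r10 m[φ3→N] = [642978, 1102248, 275562]
r10 m[φ4→C] = [9, 2, 1]
r10 m[φ5→J] = [7, 7, 1]
r10 m[φ6→Q] = [3, 4, 3]
r10 m[L→φ0] = [448, 294, 504]
r10 m[L→φ2] = [972, 288, 2187]
r10 m[C→φ0] = [243, 48, 36]
r10 m[C→φ1] = [40824, 4032, 4032]
r10 m[C→φ4] = [122472, 48384, 145152]
r10 m[A→φ2] = [1, 1, 1]
r10 m[J→φ2] = [56, 49, 9]
r10 m[J→φ3] = [137781, 91854, 19683]
r10 m[J→φ5] = [157464, 91854, 177147]
r10 m[N→φ3] = [1, 1, 1]
r10 m[Q→φ1] = [3, 4, 3]
r10 m[Q→φ6] = [204120, 122472, 367416]
fixed point reached at round 10
b[A] = ⊗ incoming = [612360, 1102248, 642978]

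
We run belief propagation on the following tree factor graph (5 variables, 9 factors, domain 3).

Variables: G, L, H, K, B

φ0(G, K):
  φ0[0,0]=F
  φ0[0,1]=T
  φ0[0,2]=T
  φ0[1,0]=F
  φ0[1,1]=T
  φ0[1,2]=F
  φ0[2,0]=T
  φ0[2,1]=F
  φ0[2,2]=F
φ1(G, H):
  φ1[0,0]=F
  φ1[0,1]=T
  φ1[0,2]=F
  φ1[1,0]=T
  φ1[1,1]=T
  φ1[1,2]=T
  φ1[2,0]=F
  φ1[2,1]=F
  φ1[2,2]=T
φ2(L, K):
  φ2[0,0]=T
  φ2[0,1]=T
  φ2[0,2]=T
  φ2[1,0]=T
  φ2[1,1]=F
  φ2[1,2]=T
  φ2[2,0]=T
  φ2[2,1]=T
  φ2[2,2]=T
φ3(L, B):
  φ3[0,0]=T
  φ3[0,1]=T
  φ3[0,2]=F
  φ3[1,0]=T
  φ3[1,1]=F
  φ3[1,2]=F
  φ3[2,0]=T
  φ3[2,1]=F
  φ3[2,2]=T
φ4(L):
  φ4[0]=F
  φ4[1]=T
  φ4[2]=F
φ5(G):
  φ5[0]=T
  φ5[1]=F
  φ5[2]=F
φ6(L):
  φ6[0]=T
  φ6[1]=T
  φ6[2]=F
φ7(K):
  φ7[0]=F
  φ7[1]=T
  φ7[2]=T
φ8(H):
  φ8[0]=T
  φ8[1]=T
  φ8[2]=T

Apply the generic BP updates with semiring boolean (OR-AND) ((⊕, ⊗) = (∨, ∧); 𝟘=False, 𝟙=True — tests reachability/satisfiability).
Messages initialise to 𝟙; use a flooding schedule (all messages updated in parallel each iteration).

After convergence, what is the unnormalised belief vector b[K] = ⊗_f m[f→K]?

b[K] = [F, F, T]

init: all messages = 𝟙 over 3 values
r1 m[φ0→G] = [T, T, T]
r1 m[φ0→K] = [T, T, T]
r1 m[φ1→G] = [T, T, T]
r1 m[φ1→H] = [T, T, T]
r1 m[φ2→L] = [T, T, T]
r1 m[φ2→K] = [T, T, T]
r1 m[φ3→L] = [T, T, T]
r1 m[φ3→B] = [T, T, T]
r1 m[φ4→L] = [F, T, F]
r1 m[φ5→G] = [T, F, F]
r1 m[φ6→L] = [T, T, F]
r1 m[φ7→K] = [F, T, T]
r1 m[φ8→H] = [T, T, T]
r1 m[G→φ0] = [T, T, T]
r1 m[G→φ1] = [T, T, T]
r1 m[G→φ5] = [T, T, T]
r1 m[L→φ2] = [T, T, T]
r1 m[L→φ3] = [T, T, T]
r1 m[L→φ4] = [T, T, T]
r1 m[L→φ6] = [T, T, T]
r1 m[H→φ1] = [T, T, T]
r1 m[H→φ8] = [T, T, T]
r1 m[K→φ0] = [T, T, T]
r1 m[K→φ2] = [T, T, T]
r1 m[K→φ7] = [T, T, T]
r1 m[B→φ3] = [T, T, T]
r2 m[φ0→G] = [T, T, T]
r2 m[φ0→K] = [T, T, T]
r2 m[φ1→G] = [T, T, T]
r2 m[φ1→H] = [T, T, T]
r2 m[φ2→L] = [T, T, T]
r2 m[φ2→K] = [T, T, T]
r2 m[φ3→L] = [T, T, T]
r2 m[φ3→B] = [T, T, T]
r2 m[φ4→L] = [F, T, F]
r2 m[φ5→G] = [T, F, F]
r2 m[φ6→L] = [T, T, F]
r2 m[φ7→K] = [F, T, T]
r2 m[φ8→H] = [T, T, T]
r2 m[G→φ0] = [T, F, F]
r2 m[G→φ1] = [T, F, F]
r2 m[G→φ5] = [T, T, T]
r2 m[L→φ2] = [F, T, F]
r2 m[L→φ3] = [F, T, F]
r2 m[L→φ4] = [T, T, F]
r2 m[L→φ6] = [F, T, F]
r2 m[H→φ1] = [T, T, T]
r2 m[H→φ8] = [T, T, T]
r2 m[K→φ0] = [F, T, T]
r2 m[K→φ2] = [F, T, T]
r2 m[K→φ7] = [T, T, T]
r2 m[B→φ3] = [T, T, T]
r3 m[φ0→G] = [T, T, F]
r3 m[φ0→K] = [F, T, T]
r3 m[φ1→G] = [T, T, T]
r3 m[φ1→H] = [F, T, F]
r3 m[φ2→L] = [T, T, T]
r3 m[φ2→K] = [T, F, T]
r3 m[φ3→L] = [T, T, T]
r3 m[φ3→B] = [T, F, F]
r3 m[φ4→L] = [F, T, F]
r3 m[φ5→G] = [T, F, F]
r3 m[φ6→L] = [T, T, F]
r3 m[φ7→K] = [F, T, T]
r3 m[φ8→H] = [T, T, T]
r3 m[G→φ0] = [T, F, F]
r3 m[G→φ1] = [T, F, F]
r3 m[G→φ5] = [T, T, T]
r3 m[L→φ2] = [F, T, F]
r3 m[L→φ3] = [F, T, F]
r3 m[L→φ4] = [T, T, F]
r3 m[L→φ6] = [F, T, F]
r3 m[H→φ1] = [T, T, T]
r3 m[H→φ8] = [T, T, T]
r3 m[K→φ0] = [F, T, T]
r3 m[K→φ2] = [F, T, T]
r3 m[K→φ7] = [T, T, T]
r3 m[B→φ3] = [T, T, T]
r4 m[φ0→G] = [T, T, F]
r4 m[φ0→K] = [F, T, T]
r4 m[φ1→G] = [T, T, T]
r4 m[φ1→H] = [F, T, F]
r4 m[φ2→L] = [T, T, T]
r4 m[φ2→K] = [T, F, T]
r4 m[φ3→L] = [T, T, T]
r4 m[φ3→B] = [T, F, F]
r4 m[φ4→L] = [F, T, F]
r4 m[φ5→G] = [T, F, F]
r4 m[φ6→L] = [T, T, F]
r4 m[φ7→K] = [F, T, T]
r4 m[φ8→H] = [T, T, T]
r4 m[G→φ0] = [T, F, F]
r4 m[G→φ1] = [T, F, F]
r4 m[G→φ5] = [T, T, F]
r4 m[L→φ2] = [F, T, F]
r4 m[L→φ3] = [F, T, F]
r4 m[L→φ4] = [T, T, F]
r4 m[L→φ6] = [F, T, F]
r4 m[H→φ1] = [T, T, T]
r4 m[H→φ8] = [F, T, F]
r4 m[K→φ0] = [F, F, T]
r4 m[K→φ2] = [F, T, T]
r4 m[K→φ7] = [F, F, T]
r4 m[B→φ3] = [T, T, T]
r5 m[φ0→G] = [T, F, F]
r5 m[φ0→K] = [F, T, T]
r5 m[φ1→G] = [T, T, T]
r5 m[φ1→H] = [F, T, F]
r5 m[φ2→L] = [T, T, T]
r5 m[φ2→K] = [T, F, T]
r5 m[φ3→L] = [T, T, T]
r5 m[φ3→B] = [T, F, F]
r5 m[φ4→L] = [F, T, F]
r5 m[φ5→G] = [T, F, F]
r5 m[φ6→L] = [T, T, F]
r5 m[φ7→K] = [F, T, T]
r5 m[φ8→H] = [T, T, T]
r5 m[G→φ0] = [T, F, F]
r5 m[G→φ1] = [T, F, F]
r5 m[G→φ5] = [T, T, F]
r5 m[L→φ2] = [F, T, F]
r5 m[L→φ3] = [F, T, F]
r5 m[L→φ4] = [T, T, F]
r5 m[L→φ6] = [F, T, F]
r5 m[H→φ1] = [T, T, T]
r5 m[H→φ8] = [F, T, F]
r5 m[K→φ0] = [F, F, T]
r5 m[K→φ2] = [F, T, T]
r5 m[K→φ7] = [F, F, T]
r5 m[B→φ3] = [T, T, T]
r6 m[φ0→G] = [T, F, F]
r6 m[φ0→K] = [F, T, T]
r6 m[φ1→G] = [T, T, T]
r6 m[φ1→H] = [F, T, F]
r6 m[φ2→L] = [T, T, T]
r6 m[φ2→K] = [T, F, T]
r6 m[φ3→L] = [T, T, T]
r6 m[φ3→B] = [T, F, F]
r6 m[φ4→L] = [F, T, F]
r6 m[φ5→G] = [T, F, F]
r6 m[φ6→L] = [T, T, F]
r6 m[φ7→K] = [F, T, T]
r6 m[φ8→H] = [T, T, T]
r6 m[G→φ0] = [T, F, F]
r6 m[G→φ1] = [T, F, F]
r6 m[G→φ5] = [T, F, F]
r6 m[L→φ2] = [F, T, F]
r6 m[L→φ3] = [F, T, F]
r6 m[L→φ4] = [T, T, F]
r6 m[L→φ6] = [F, T, F]
r6 m[H→φ1] = [T, T, T]
r6 m[H→φ8] = [F, T, F]
r6 m[K→φ0] = [F, F, T]
r6 m[K→φ2] = [F, T, T]
r6 m[K→φ7] = [F, F, T]
r6 m[B→φ3] = [T, T, T]
r7 m[φ0→G] = [T, F, F]
r7 m[φ0→K] = [F, T, T]
r7 m[φ1→G] = [T, T, T]
r7 m[φ1→H] = [F, T, F]
r7 m[φ2→L] = [T, T, T]
r7 m[φ2→K] = [T, F, T]
r7 m[φ3→L] = [T, T, T]
r7 m[φ3→B] = [T, F, F]
r7 m[φ4→L] = [F, T, F]
r7 m[φ5→G] = [T, F, F]
r7 m[φ6→L] = [T, T, F]
r7 m[φ7→K] = [F, T, T]
r7 m[φ8→H] = [T, T, T]
r7 m[G→φ0] = [T, F, F]
r7 m[G→φ1] = [T, F, F]
r7 m[G→φ5] = [T, F, F]
r7 m[L→φ2] = [F, T, F]
r7 m[L→φ3] = [F, T, F]
r7 m[L→φ4] = [T, T, F]
r7 m[L→φ6] = [F, T, F]
r7 m[H→φ1] = [T, T, T]
r7 m[H→φ8] = [F, T, F]
r7 m[K→φ0] = [F, F, T]
r7 m[K→φ2] = [F, T, T]
r7 m[K→φ7] = [F, F, T]
r7 m[B→φ3] = [T, T, T]
fixed point reached at round 7
b[K] = ⊗ incoming = [F, F, T]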